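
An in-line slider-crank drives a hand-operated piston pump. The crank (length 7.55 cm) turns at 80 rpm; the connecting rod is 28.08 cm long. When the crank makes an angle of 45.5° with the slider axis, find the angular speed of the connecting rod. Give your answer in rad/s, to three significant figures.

1.61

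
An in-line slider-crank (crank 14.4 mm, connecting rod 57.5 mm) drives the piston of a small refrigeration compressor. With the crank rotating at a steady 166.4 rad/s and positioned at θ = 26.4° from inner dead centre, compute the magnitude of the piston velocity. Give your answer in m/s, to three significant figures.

1.31

ω = 166.4 rad/s
For an in-line slider-crank, x = r cosθ + √(L² − r² sin²θ), so v = −rω sinθ·[1 + r cosθ/√(L² − r² sin²θ)].
With r = 0.0144 m, L = 0.0575 m, θ = 26.4°: √(L² − r² sin²θ) = 0.057142 m.
v = −0.0144·166.4·0.44464·[1 + 0.0144·0.89571/0.057142] = -1.3059 m/s.
|v| = 1.3059 m/s.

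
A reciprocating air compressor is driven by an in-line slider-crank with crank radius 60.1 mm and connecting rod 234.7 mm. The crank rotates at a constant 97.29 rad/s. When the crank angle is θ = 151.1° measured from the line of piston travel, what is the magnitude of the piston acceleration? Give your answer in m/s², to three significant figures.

418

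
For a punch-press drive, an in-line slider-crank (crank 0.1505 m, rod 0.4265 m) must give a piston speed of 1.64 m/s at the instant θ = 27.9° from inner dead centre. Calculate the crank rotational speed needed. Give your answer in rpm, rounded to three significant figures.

169

For an in-line slider-crank, |v_piston| = rω|sinθ|·[1 + r cosθ/√(L² − r² sin²θ)].
With r = 0.1505 m, L = 0.4265 m, θ = 27.9°: the bracketed kinematic factor |dx/dθ| = 0.092691 m.
ω = v/|dx/dθ| = 1.64/0.092691 = 17.693 rad/s.
N = 60ω/(2π) = 168.96 rpm.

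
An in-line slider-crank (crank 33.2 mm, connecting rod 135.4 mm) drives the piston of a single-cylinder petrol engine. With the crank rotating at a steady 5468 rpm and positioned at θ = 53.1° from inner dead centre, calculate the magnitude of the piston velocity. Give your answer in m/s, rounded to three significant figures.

17.5

ω = 2π·5468/60 = 572.6 rad/s
For an in-line slider-crank, x = r cosθ + √(L² − r² sin²θ), so v = −rω sinθ·[1 + r cosθ/√(L² − r² sin²θ)].
With r = 0.0332 m, L = 0.1354 m, θ = 53.1°: √(L² − r² sin²θ) = 0.13277 m.
v = −0.0332·572.6·0.79968·[1 + 0.0332·0.60042/0.13277] = -17.485 m/s.
|v| = 17.485 m/s.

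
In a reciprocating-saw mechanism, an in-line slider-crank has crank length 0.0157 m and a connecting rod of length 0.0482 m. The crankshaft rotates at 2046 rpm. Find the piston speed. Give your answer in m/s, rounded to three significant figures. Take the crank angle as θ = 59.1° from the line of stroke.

ω = 2π·2046/60 = 214.3 rad/s
For an in-line slider-crank, x = r cosθ + √(L² − r² sin²θ), so v = −rω sinθ·[1 + r cosθ/√(L² − r² sin²θ)].
With r = 0.0157 m, L = 0.0482 m, θ = 59.1°: √(L² − r² sin²θ) = 0.046279 m.
v = −0.0157·214.3·0.85806·[1 + 0.0157·0.51354/0.046279] = -3.3892 m/s.
|v| = 3.3892 m/s.

3.39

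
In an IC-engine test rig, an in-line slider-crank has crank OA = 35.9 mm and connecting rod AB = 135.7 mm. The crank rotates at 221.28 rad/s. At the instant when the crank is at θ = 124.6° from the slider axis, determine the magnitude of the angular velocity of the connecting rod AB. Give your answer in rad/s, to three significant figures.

34.1

ω = 221.3 rad/s
The rod makes angle φ with the slider axis where L sinφ = r sinθ; differentiating, L cosφ·φ̇ = r ω cosθ.
L cosφ = √(L² − r² sin²θ) = 0.13244 m.
|ω_rod| = r ω |cosθ| / √(L² − r² sin²θ) = 0.0359·221.3·0.56784/0.13244 = 34.059 rad/s.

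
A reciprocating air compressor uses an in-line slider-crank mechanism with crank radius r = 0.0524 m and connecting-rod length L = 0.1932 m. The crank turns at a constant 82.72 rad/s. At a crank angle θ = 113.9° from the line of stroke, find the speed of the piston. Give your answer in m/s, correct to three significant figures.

ω = 82.72 rad/s
For an in-line slider-crank, x = r cosθ + √(L² − r² sin²θ), so v = −rω sinθ·[1 + r cosθ/√(L² − r² sin²θ)].
With r = 0.0524 m, L = 0.1932 m, θ = 113.9°: √(L² − r² sin²θ) = 0.18717 m.
v = −0.0524·82.72·0.91425·[1 + 0.0524·-0.40514/0.18717] = -3.5134 m/s.
|v| = 3.5134 m/s.

3.51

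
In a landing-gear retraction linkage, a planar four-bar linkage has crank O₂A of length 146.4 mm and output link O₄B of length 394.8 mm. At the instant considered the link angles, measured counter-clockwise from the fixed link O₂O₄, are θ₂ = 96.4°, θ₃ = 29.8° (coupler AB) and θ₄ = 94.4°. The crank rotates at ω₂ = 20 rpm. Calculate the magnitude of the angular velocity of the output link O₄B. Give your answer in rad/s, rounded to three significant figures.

ω₂ = 2.094 rad/s (from 20 rpm).
Differentiating the loop-closure r₂e^{iθ₂}+r₃e^{iθ₃}=r₁+r₄e^{iθ₄} gives r₂ω₂e^{iθ₂}+r₃ω₃e^{iθ₃}=r₄ω₄e^{iθ₄}.
Eliminating the other unknown: ω₄ = r₂ω₂ sin(θ₂−θ₃) / [r₄ sin(θ₄−θ₃)].
Numerator sine = +0.91775; denominator sine = +0.90334.
Result = 0.1464·2.094·(+0.91775) / (0.3948·(+0.90334)) = +0.78904 rad/s; magnitude 0.78904 rad/s.

0.789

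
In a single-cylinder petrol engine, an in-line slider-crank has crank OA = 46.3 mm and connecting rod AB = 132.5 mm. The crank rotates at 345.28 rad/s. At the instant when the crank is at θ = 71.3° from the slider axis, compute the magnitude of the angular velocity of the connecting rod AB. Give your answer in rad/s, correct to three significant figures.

ω = 345.3 rad/s
The rod makes angle φ with the slider axis where L sinφ = r sinθ; differentiating, L cosφ·φ̇ = r ω cosθ.
L cosφ = √(L² − r² sin²θ) = 0.12503 m.
|ω_rod| = r ω |cosθ| / √(L² − r² sin²θ) = 0.0463·345.3·0.32061/0.12503 = 40.993 rad/s.

41.0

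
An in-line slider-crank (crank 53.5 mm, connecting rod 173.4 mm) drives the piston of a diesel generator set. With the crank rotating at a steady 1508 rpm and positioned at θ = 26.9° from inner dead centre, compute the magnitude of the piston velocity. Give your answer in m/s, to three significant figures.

4.88

ω = 2π·1508/60 = 157.9 rad/s
For an in-line slider-crank, x = r cosθ + √(L² − r² sin²θ), so v = −rω sinθ·[1 + r cosθ/√(L² − r² sin²θ)].
With r = 0.0535 m, L = 0.1734 m, θ = 26.9°: √(L² − r² sin²θ) = 0.1717 m.
v = −0.0535·157.9·0.45243·[1 + 0.0535·0.89180/0.1717] = -4.8846 m/s.
|v| = 4.8846 m/s.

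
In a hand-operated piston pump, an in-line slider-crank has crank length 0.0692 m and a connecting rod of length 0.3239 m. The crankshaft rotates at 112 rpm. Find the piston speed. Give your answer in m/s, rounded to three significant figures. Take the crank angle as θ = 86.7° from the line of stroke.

0.820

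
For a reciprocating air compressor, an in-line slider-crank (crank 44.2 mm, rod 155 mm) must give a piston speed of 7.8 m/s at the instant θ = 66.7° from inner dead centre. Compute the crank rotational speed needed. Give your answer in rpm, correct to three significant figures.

For an in-line slider-crank, |v_piston| = rω|sinθ|·[1 + r cosθ/√(L² − r² sin²θ)].
With r = 0.0442 m, L = 0.155 m, θ = 66.7°: the bracketed kinematic factor |dx/dθ| = 0.04534 m.
ω = v/|dx/dθ| = 7.8/0.04534 = 172.03 rad/s.
N = 60ω/(2π) = 1642.8 rpm.

1640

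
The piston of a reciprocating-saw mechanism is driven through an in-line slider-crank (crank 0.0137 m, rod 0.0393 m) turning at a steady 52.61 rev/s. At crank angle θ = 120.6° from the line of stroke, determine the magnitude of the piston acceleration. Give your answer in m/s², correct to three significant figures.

1010

ω = 2π·52.6 = 330.6 rad/s
x(θ) = r cosθ + √(L² − r² sin²θ); with ω constant, a = ω²·d²x/dθ².
d²x/dθ² = −r cosθ − r²(cos2θ)/√u − r⁴ sin²2θ/(4u^{3/2}),  u = L² − r² sin²θ = 0.00140543 m².
Substituting r = 0.0137 m, L = 0.0393 m, θ = 120.6°: d²x/dθ² = +0.0092574 m.
a = ω²·d²x/dθ² = (330.6)²·(+0.0092574) = +1011.5 m/s²;  |a| = 1011.5 m/s².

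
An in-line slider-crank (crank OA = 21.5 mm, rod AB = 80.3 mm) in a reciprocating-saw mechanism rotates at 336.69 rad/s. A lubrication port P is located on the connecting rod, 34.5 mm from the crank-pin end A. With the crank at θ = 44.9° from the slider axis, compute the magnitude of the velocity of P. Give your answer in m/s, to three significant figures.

6.26

ω = 336.7 rad/s.  Crank-pin speed |V_A| = rω = 7.2388 m/s, perpendicular to OA.
Rod angle: sinφ = −(r/L) sinθ ⇒ φ = -10.894°; ω_rod = −rω cosθ/√(L²−r²sin²θ) = -65.027 rad/s.
V_P = V_A + ω_rod × AP, with AP = 0.0345 m along the rod.
Components: V_Px = −rω sinθ − a·ω_rod·sinφ = -5.5337 m/s;  V_Py = rω cosθ + a·ω_rod·cosφ = +2.9246 m/s.
|V_P| = √(V_Px² + V_Py²) = 6.259 m/s.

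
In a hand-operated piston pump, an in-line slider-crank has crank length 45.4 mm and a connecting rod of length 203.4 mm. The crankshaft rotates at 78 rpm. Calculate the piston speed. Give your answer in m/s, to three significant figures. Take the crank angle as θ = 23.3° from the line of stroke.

ω = 2π·78/60 = 8.168 rad/s
For an in-line slider-crank, x = r cosθ + √(L² − r² sin²θ), so v = −rω sinθ·[1 + r cosθ/√(L² − r² sin²θ)].
With r = 0.0454 m, L = 0.2034 m, θ = 23.3°: √(L² − r² sin²θ) = 0.20261 m.
v = −0.0454·8.168·0.39555·[1 + 0.0454·0.91845/0.20261] = -0.17687 m/s.
|v| = 0.17687 m/s.

0.177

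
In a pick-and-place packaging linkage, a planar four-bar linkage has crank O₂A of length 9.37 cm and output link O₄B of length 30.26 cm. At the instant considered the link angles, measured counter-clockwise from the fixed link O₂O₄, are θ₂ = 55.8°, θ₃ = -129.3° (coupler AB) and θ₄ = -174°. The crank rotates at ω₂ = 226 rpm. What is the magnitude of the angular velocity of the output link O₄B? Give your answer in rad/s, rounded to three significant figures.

ω₂ = 23.67 rad/s (from 226 rpm).
Differentiating the loop-closure r₂e^{iθ₂}+r₃e^{iθ₃}=r₁+r₄e^{iθ₄} gives r₂ω₂e^{iθ₂}+r₃ω₃e^{iθ₃}=r₄ω₄e^{iθ₄}.
Eliminating the other unknown: ω₄ = r₂ω₂ sin(θ₂−θ₃) / [r₄ sin(θ₄−θ₃)].
Numerator sine = -0.08889; denominator sine = -0.70339.
Result = 0.0937·23.67·(-0.08889) / (0.3026·(-0.70339)) = +0.92615 rad/s; magnitude 0.92615 rad/s.

0.926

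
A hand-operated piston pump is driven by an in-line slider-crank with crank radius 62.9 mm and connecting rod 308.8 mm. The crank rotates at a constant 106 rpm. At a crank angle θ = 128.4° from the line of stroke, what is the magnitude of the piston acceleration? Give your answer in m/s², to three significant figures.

5.16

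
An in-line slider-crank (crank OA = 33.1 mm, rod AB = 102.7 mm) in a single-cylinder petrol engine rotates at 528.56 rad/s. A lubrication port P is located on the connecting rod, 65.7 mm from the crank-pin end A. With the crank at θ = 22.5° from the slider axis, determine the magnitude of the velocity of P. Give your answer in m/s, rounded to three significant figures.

ω = 528.6 rad/s.  Crank-pin speed |V_A| = rω = 17.495 m/s, perpendicular to OA.
Rod angle: sinφ = −(r/L) sinθ ⇒ φ = -7.085°; ω_rod = −rω cosθ/√(L²−r²sin²θ) = -158.6 rad/s.
V_P = V_A + ω_rod × AP, with AP = 0.0657 m along the rod.
Components: V_Px = −rω sinθ − a·ω_rod·sinφ = -7.9803 m/s;  V_Py = rω cosθ + a·ω_rod·cosφ = +5.8233 m/s.
|V_P| = √(V_Px² + V_Py²) = 9.8791 m/s.

9.88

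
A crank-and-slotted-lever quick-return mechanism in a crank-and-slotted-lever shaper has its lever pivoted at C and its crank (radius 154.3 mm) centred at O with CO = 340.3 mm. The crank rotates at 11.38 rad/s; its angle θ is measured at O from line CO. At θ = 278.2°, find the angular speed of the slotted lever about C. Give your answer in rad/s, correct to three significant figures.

2.30

ω = 11.38 rad/s
Crank pin A relative to C: A = (d + r cosθ, r sinθ); lever angle φ = atan2(r sinθ, d + r cosθ).
Differentiating tanφ: φ̇ = rω(d cosθ + r)/(d² + r² + 2dr cosθ).
d² + r² + 2dr cosθ = |CA|² = 0.154591 m²;  d cosθ + r = +0.20284 m.
|ω_lever| = |0.1543·11.38·+0.20284| / 0.154591 = 2.3039 rad/s.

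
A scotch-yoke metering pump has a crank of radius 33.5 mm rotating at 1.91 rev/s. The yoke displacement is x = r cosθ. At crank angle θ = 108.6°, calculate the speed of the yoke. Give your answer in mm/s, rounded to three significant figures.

381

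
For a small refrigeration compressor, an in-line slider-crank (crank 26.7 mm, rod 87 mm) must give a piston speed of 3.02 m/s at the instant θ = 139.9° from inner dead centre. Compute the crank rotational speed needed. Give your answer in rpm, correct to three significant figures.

For an in-line slider-crank, |v_piston| = rω|sinθ|·[1 + r cosθ/√(L² − r² sin²θ)].
With r = 0.0267 m, L = 0.087 m, θ = 139.9°: the bracketed kinematic factor |dx/dθ| = 0.01308 m.
ω = v/|dx/dθ| = 3.02/0.01308 = 230.89 rad/s.
N = 60ω/(2π) = 2204.9 rpm.

2200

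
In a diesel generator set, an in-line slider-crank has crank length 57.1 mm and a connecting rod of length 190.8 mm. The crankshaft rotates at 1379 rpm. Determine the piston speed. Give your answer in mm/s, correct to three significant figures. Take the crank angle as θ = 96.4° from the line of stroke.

ω = 2π·1379/60 = 144.4 rad/s
For an in-line slider-crank, x = r cosθ + √(L² − r² sin²θ), so v = −rω sinθ·[1 + r cosθ/√(L² − r² sin²θ)].
With r = 0.0571 m, L = 0.1908 m, θ = 96.4°: √(L² − r² sin²θ) = 0.18217 m.
v = −0.0571·144.4·0.99377·[1 + 0.0571·-0.11147/0.18217] = -7.908 m/s.
|v| = 7.908 m/s = 7908 mm/s.

7910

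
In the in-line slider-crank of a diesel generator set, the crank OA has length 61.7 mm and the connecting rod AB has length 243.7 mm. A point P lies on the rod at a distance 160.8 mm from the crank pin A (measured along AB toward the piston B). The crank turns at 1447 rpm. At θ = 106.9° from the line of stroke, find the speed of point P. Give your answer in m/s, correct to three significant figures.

8.55

ω = 151.5 rad/s.  Crank-pin speed |V_A| = rω = 9.3494 m/s, perpendicular to OA.
Rod angle: sinφ = −(r/L) sinθ ⇒ φ = -14.019°; ω_rod = −rω cosθ/√(L²−r²sin²θ) = +11.495 rad/s.
V_P = V_A + ω_rod × AP, with AP = 0.1608 m along the rod.
Components: V_Px = −rω sinθ − a·ω_rod·sinφ = -8.4978 m/s;  V_Py = rω cosθ + a·ω_rod·cosφ = -0.92455 m/s.
|V_P| = √(V_Px² + V_Py²) = 8.548 m/s.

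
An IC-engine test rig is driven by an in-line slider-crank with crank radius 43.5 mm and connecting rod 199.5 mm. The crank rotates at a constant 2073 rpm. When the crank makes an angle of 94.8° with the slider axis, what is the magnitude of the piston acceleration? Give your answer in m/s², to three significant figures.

ω = 2π·2073/60 = 217.1 rad/s
x(θ) = r cosθ + √(L² − r² sin²θ); with ω constant, a = ω²·d²x/dθ².
d²x/dθ² = −r cosθ − r²(cos2θ)/√u − r⁴ sin²2θ/(4u^{3/2}),  u = L² − r² sin²θ = 0.0379212 m².
Substituting r = 0.0435 m, L = 0.1995 m, θ = 94.8°: d²x/dθ² = +0.013218 m.
a = ω²·d²x/dθ² = (217.1)²·(+0.013218) = +622.89 m/s²;  |a| = 622.89 m/s².

623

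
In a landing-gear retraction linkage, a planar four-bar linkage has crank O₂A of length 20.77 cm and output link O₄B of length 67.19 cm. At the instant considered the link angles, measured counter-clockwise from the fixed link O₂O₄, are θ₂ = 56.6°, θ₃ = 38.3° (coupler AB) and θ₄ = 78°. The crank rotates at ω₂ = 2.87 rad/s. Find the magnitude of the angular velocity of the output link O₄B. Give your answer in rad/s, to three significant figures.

ω₂ = 2.87 rad/s
Differentiating the loop-closure r₂e^{iθ₂}+r₃e^{iθ₃}=r₁+r₄e^{iθ₄} gives r₂ω₂e^{iθ₂}+r₃ω₃e^{iθ₃}=r₄ω₄e^{iθ₄}.
Eliminating the other unknown: ω₄ = r₂ω₂ sin(θ₂−θ₃) / [r₄ sin(θ₄−θ₃)].
Numerator sine = +0.31399; denominator sine = +0.63877.
Result = 0.2077·2.87·(+0.31399) / (0.6719·(+0.63877)) = +0.4361 rad/s; magnitude 0.4361 rad/s.

0.436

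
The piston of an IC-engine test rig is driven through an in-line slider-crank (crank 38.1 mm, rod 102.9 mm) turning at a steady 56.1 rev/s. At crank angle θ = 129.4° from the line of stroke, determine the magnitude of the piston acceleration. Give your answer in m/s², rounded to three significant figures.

3290

ω = 2π·56.1 = 352.5 rad/s
x(θ) = r cosθ + √(L² − r² sin²θ); with ω constant, a = ω²·d²x/dθ².
d²x/dθ² = −r cosθ − r²(cos2θ)/√u − r⁴ sin²2θ/(4u^{3/2}),  u = L² − r² sin²θ = 0.00972163 m².
Substituting r = 0.0381 m, L = 0.1029 m, θ = 129.4°: d²x/dθ² = +0.026514 m.
a = ω²·d²x/dθ² = (352.5)²·(+0.026514) = +3294.3 m/s²;  |a| = 3294.3 m/s².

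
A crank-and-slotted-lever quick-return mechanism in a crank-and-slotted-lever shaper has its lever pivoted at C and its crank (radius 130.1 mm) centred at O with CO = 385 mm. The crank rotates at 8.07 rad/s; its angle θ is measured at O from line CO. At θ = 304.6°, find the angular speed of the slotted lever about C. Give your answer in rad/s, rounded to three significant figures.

ω = 8.07 rad/s
Crank pin A relative to C: A = (d + r cosθ, r sinθ); lever angle φ = atan2(r sinθ, d + r cosθ).
Differentiating tanφ: φ̇ = rω(d cosθ + r)/(d² + r² + 2dr cosθ).
d² + r² + 2dr cosθ = |CA|² = 0.222036 m²;  d cosθ + r = +0.34872 m.
|ω_lever| = |0.1301·8.07·+0.34872| / 0.222036 = 1.6489 rad/s.

1.65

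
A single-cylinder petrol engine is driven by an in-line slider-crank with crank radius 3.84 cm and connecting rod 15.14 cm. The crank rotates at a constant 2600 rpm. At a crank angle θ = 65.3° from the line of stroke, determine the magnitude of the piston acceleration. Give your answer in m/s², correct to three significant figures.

ω = 2π·2600/60 = 272.3 rad/s
x(θ) = r cosθ + √(L² − r² sin²θ); with ω constant, a = ω²·d²x/dθ².
d²x/dθ² = −r cosθ − r²(cos2θ)/√u − r⁴ sin²2θ/(4u^{3/2}),  u = L² − r² sin²θ = 0.0217049 m².
Substituting r = 0.0384 m, L = 0.1514 m, θ = 65.3°: d²x/dθ² = -0.0096306 m.
a = ω²·d²x/dθ² = (272.3)²·(-0.0096306) = -713.93 m/s²;  |a| = 713.93 m/s².

714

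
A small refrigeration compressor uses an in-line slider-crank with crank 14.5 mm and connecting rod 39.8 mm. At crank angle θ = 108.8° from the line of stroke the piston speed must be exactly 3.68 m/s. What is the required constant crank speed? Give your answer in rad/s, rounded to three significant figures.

306

For an in-line slider-crank, |v_piston| = rω|sinθ|·[1 + r cosθ/√(L² − r² sin²θ)].
With r = 0.0145 m, L = 0.0398 m, θ = 108.8°: the bracketed kinematic factor |dx/dθ| = 0.012009 m.
ω = v/|dx/dθ| = 3.68/0.012009 = 306.42 rad/s.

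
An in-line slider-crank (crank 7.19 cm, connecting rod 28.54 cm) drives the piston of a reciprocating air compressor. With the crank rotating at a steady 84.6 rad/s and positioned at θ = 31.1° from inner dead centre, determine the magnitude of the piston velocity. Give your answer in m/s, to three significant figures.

3.83

ω = 84.6 rad/s
For an in-line slider-crank, x = r cosθ + √(L² − r² sin²θ), so v = −rω sinθ·[1 + r cosθ/√(L² − r² sin²θ)].
With r = 0.0719 m, L = 0.2854 m, θ = 31.1°: √(L² − r² sin²θ) = 0.28297 m.
v = −0.0719·84.6·0.51653·[1 + 0.0719·0.85627/0.28297] = -3.8255 m/s.
|v| = 3.8255 m/s.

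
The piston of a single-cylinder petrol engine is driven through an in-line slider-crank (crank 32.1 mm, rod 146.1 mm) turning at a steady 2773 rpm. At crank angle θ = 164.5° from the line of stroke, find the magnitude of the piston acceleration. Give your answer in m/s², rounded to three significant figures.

2100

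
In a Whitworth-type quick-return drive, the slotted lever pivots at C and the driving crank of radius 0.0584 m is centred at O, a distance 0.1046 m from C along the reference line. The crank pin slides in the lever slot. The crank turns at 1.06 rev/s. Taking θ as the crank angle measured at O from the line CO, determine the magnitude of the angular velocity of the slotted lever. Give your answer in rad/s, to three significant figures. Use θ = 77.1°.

1.86

ω = 6.66 rad/s (from 1.06 rev/s).
Crank pin A relative to C: A = (d + r cosθ, r sinθ); lever angle φ = atan2(r sinθ, d + r cosθ).
Differentiating tanφ: φ̇ = rω(d cosθ + r)/(d² + r² + 2dr cosθ).
d² + r² + 2dr cosθ = |CA|² = 0.0170792 m²;  d cosθ + r = +0.081752 m.
|ω_lever| = |0.0584·6.66·+0.081752| / 0.0170792 = 1.8618 rad/s.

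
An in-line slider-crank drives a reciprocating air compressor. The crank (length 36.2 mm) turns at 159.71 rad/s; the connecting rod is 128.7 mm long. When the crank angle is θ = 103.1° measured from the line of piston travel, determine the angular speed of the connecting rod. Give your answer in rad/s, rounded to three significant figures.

10.6

ω = 159.7 rad/s
The rod makes angle φ with the slider axis where L sinφ = r sinθ; differentiating, L cosφ·φ̇ = r ω cosθ.
L cosφ = √(L² − r² sin²θ) = 0.12378 m.
|ω_rod| = r ω |cosθ| / √(L² − r² sin²θ) = 0.0362·159.7·0.22665/0.12378 = 10.587 rad/s.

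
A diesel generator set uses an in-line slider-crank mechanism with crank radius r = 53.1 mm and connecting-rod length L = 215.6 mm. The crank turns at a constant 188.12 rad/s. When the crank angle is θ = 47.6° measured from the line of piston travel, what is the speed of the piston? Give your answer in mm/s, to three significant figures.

ω = 188.1 rad/s
For an in-line slider-crank, x = r cosθ + √(L² − r² sin²θ), so v = −rω sinθ·[1 + r cosθ/√(L² − r² sin²θ)].
With r = 0.0531 m, L = 0.2156 m, θ = 47.6°: √(L² − r² sin²θ) = 0.212 m.
v = −0.0531·188.1·0.73846·[1 + 0.0531·0.67430/0.212] = -8.6224 m/s.
|v| = 8.6224 m/s = 8622.4 mm/s.

8620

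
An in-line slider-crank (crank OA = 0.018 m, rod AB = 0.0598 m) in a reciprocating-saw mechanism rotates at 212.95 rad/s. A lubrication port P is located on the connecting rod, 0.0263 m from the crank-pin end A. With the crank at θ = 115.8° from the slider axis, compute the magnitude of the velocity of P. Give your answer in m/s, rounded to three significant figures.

3.38

ω = 212.9 rad/s.  Crank-pin speed |V_A| = rω = 3.8331 m/s, perpendicular to OA.
Rod angle: sinφ = −(r/L) sinθ ⇒ φ = -15.724°; ω_rod = −rω cosθ/√(L²−r²sin²θ) = +28.982 rad/s.
V_P = V_A + ω_rod × AP, with AP = 0.0263 m along the rod.
Components: V_Px = −rω sinθ − a·ω_rod·sinφ = -3.2444 m/s;  V_Py = rω cosθ + a·ω_rod·cosφ = -0.93457 m/s.
|V_P| = √(V_Px² + V_Py²) = 3.3764 m/s.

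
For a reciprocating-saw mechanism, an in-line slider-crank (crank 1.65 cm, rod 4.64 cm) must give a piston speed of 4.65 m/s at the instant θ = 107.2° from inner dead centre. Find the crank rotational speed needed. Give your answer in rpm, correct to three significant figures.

3170

For an in-line slider-crank, |v_piston| = rω|sinθ|·[1 + r cosθ/√(L² − r² sin²θ)].
With r = 0.0165 m, L = 0.0464 m, θ = 107.2°: the bracketed kinematic factor |dx/dθ| = 0.014 m.
ω = v/|dx/dθ| = 4.65/0.014 = 332.15 rad/s.
N = 60ω/(2π) = 3171.8 rpm.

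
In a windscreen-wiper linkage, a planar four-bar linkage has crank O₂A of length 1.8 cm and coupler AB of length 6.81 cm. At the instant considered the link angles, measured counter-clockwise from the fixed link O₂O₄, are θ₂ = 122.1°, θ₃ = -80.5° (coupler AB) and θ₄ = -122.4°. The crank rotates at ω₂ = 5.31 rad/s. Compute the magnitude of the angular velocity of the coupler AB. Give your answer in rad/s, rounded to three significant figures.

1.90

ω₂ = 5.31 rad/s
Differentiating the loop-closure r₂e^{iθ₂}+r₃e^{iθ₃}=r₁+r₄e^{iθ₄} gives r₂ω₂e^{iθ₂}+r₃ω₃e^{iθ₃}=r₄ω₄e^{iθ₄}.
Eliminating the other unknown: ω₃ = r₂ω₂ sin(θ₄−θ₂) / [r₃ sin(θ₃−θ₄)].
Numerator sine = +0.90259; denominator sine = +0.66783.
Result = 0.018·5.31·(+0.90259) / (0.0681·(+0.66783)) = +1.8969 rad/s; magnitude 1.8969 rad/s.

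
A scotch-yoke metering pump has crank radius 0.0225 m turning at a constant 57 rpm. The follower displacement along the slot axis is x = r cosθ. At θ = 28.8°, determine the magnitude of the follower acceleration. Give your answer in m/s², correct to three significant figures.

0.702

ω = 5.969 rad/s (from 57 rpm).
x = r cosθ ⇒ ẍ = −rω² cosθ (ω constant).
|a| = rω²|cosθ| = 0.0225·(5.969)²·|cos 28.8°| = 0.7025 m/s².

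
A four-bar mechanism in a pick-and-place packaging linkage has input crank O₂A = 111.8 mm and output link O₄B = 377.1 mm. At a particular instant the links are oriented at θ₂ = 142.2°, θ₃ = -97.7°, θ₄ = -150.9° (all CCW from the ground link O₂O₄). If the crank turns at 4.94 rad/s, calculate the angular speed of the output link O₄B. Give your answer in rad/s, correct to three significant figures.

1.58

ω₂ = 4.94 rad/s
Differentiating the loop-closure r₂e^{iθ₂}+r₃e^{iθ₃}=r₁+r₄e^{iθ₄} gives r₂ω₂e^{iθ₂}+r₃ω₃e^{iθ₃}=r₄ω₄e^{iθ₄}.
Eliminating the other unknown: ω₄ = r₂ω₂ sin(θ₂−θ₃) / [r₄ sin(θ₄−θ₃)].
Numerator sine = -0.86515; denominator sine = -0.80073.
Result = 0.1118·4.94·(-0.86515) / (0.3771·(-0.80073)) = +1.5824 rad/s; magnitude 1.5824 rad/s.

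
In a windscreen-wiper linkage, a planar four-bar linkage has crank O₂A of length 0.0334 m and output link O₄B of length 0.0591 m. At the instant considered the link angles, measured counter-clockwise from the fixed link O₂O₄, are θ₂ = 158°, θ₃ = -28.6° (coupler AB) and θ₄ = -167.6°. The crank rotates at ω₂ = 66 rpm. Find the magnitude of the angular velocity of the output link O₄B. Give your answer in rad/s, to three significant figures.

0.684

ω₂ = 6.912 rad/s (from 66 rpm).
Differentiating the loop-closure r₂e^{iθ₂}+r₃e^{iθ₃}=r₁+r₄e^{iθ₄} gives r₂ω₂e^{iθ₂}+r₃ω₃e^{iθ₃}=r₄ω₄e^{iθ₄}.
Eliminating the other unknown: ω₄ = r₂ω₂ sin(θ₂−θ₃) / [r₄ sin(θ₄−θ₃)].
Numerator sine = -0.11494; denominator sine = -0.65606.
Result = 0.0334·6.912·(-0.11494) / (0.0591·(-0.65606)) = +0.6843 rad/s; magnitude 0.6843 rad/s.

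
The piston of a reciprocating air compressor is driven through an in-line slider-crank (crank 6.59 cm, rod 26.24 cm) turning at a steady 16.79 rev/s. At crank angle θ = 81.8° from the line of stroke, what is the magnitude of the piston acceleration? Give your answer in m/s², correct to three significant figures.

77.6

ω = 2π·16.8 = 105.5 rad/s
x(θ) = r cosθ + √(L² − r² sin²θ); with ω constant, a = ω²·d²x/dθ².
d²x/dθ² = −r cosθ − r²(cos2θ)/√u − r⁴ sin²2θ/(4u^{3/2}),  u = L² − r² sin²θ = 0.0645993 m².
Substituting r = 0.0659 m, L = 0.2624 m, θ = 81.8°: d²x/dθ² = +0.0069693 m.
a = ω²·d²x/dθ² = (105.5)²·(+0.0069693) = +77.562 m/s²;  |a| = 77.562 m/s².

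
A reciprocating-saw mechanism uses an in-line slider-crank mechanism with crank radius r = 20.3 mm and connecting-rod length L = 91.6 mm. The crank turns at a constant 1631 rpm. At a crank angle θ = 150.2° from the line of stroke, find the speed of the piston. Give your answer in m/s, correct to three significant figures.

1.39

ω = 2π·1631/60 = 170.8 rad/s
For an in-line slider-crank, x = r cosθ + √(L² − r² sin²θ), so v = −rω sinθ·[1 + r cosθ/√(L² − r² sin²θ)].
With r = 0.0203 m, L = 0.0916 m, θ = 150.2°: √(L² − r² sin²θ) = 0.091043 m.
v = −0.0203·170.8·0.49697·[1 + 0.0203·-0.86777/0.091043] = -1.3897 m/s.
|v| = 1.3897 m/s.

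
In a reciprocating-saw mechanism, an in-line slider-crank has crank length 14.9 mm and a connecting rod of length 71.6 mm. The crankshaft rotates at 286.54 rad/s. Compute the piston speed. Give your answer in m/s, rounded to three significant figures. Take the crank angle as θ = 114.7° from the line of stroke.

ω = 286.5 rad/s
For an in-line slider-crank, x = r cosθ + √(L² − r² sin²θ), so v = −rω sinθ·[1 + r cosθ/√(L² − r² sin²θ)].
With r = 0.0149 m, L = 0.0716 m, θ = 114.7°: √(L² − r² sin²θ) = 0.070309 m.
v = −0.0149·286.5·0.90851·[1 + 0.0149·-0.41787/0.070309] = -3.5353 m/s.
|v| = 3.5353 m/s.

3.54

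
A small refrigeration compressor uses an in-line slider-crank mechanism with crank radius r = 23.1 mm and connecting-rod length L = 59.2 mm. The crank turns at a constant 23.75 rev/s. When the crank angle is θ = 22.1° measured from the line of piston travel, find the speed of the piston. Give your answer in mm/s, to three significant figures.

ω = 2π·23.8 = 149.2 rad/s
For an in-line slider-crank, x = r cosθ + √(L² − r² sin²θ), so v = −rω sinθ·[1 + r cosθ/√(L² − r² sin²θ)].
With r = 0.0231 m, L = 0.0592 m, θ = 22.1°: √(L² − r² sin²θ) = 0.058559 m.
v = −0.0231·149.2·0.37622·[1 + 0.0231·0.92653/0.058559] = -1.7709 m/s.
|v| = 1.7709 m/s = 1770.9 mm/s.

1770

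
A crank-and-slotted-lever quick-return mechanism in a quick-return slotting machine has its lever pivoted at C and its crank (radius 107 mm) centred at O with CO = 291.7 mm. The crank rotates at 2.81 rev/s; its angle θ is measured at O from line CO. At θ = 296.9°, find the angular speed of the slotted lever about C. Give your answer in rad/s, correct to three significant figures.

ω = 17.66 rad/s (from 2.81 rev/s).
Crank pin A relative to C: A = (d + r cosθ, r sinθ); lever angle φ = atan2(r sinθ, d + r cosθ).
Differentiating tanφ: φ̇ = rω(d cosθ + r)/(d² + r² + 2dr cosθ).
d² + r² + 2dr cosθ = |CA|² = 0.124781 m²;  d cosθ + r = +0.23898 m.
|ω_lever| = |0.107·17.66·+0.23898| / 0.124781 = 3.6181 rad/s.

3.62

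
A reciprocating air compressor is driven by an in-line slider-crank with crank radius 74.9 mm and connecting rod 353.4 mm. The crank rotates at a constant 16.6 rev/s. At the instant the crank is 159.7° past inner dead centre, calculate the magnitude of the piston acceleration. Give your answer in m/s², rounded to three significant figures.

632

ω = 2π·16.6 = 104.3 rad/s
x(θ) = r cosθ + √(L² − r² sin²θ); with ω constant, a = ω²·d²x/dθ².
d²x/dθ² = −r cosθ − r²(cos2θ)/√u − r⁴ sin²2θ/(4u^{3/2}),  u = L² − r² sin²θ = 0.124216 m².
Substituting r = 0.0749 m, L = 0.3534 m, θ = 159.7°: d²x/dθ² = +0.058086 m.
a = ω²·d²x/dθ² = (104.3)²·(+0.058086) = +631.9 m/s²;  |a| = 631.9 m/s².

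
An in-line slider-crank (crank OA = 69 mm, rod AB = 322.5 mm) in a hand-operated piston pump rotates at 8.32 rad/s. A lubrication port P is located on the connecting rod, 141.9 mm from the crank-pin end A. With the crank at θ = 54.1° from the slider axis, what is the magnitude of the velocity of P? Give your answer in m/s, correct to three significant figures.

0.526

ω = 8.32 rad/s.  Crank-pin speed |V_A| = rω = 0.57408 m/s, perpendicular to OA.
Rod angle: sinφ = −(r/L) sinθ ⇒ φ = -9.980°; ω_rod = −rω cosθ/√(L²−r²sin²θ) = -1.0598 rad/s.
V_P = V_A + ω_rod × AP, with AP = 0.1419 m along the rod.
Components: V_Px = −rω sinθ − a·ω_rod·sinφ = -0.49109 m/s;  V_Py = rω cosθ + a·ω_rod·cosφ = +0.18851 m/s.
|V_P| = √(V_Px² + V_Py²) = 0.52603 m/s.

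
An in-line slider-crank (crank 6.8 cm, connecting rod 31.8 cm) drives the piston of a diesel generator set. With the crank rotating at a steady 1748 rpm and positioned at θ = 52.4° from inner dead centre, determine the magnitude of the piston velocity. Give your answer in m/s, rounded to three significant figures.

11.2

ω = 2π·1748/60 = 183.1 rad/s
For an in-line slider-crank, x = r cosθ + √(L² − r² sin²θ), so v = −rω sinθ·[1 + r cosθ/√(L² − r² sin²θ)].
With r = 0.068 m, L = 0.318 m, θ = 52.4°: √(L² − r² sin²θ) = 0.3134 m.
v = −0.068·183.1·0.79229·[1 + 0.068·0.61015/0.3134] = -11.168 m/s.
|v| = 11.168 m/s.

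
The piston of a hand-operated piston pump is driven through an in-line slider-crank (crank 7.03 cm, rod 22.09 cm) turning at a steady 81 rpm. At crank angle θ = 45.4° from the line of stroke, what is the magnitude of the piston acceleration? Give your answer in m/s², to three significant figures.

3.57

ω = 2π·81/60 = 8.482 rad/s
x(θ) = r cosθ + √(L² − r² sin²θ); with ω constant, a = ω²·d²x/dθ².
d²x/dθ² = −r cosθ − r²(cos2θ)/√u − r⁴ sin²2θ/(4u^{3/2}),  u = L² − r² sin²θ = 0.0462913 m².
Substituting r = 0.0703 m, L = 0.2209 m, θ = 45.4°: d²x/dθ² = -0.049654 m.
a = ω²·d²x/dθ² = (8.482)²·(-0.049654) = -3.5725 m/s²;  |a| = 3.5725 m/s².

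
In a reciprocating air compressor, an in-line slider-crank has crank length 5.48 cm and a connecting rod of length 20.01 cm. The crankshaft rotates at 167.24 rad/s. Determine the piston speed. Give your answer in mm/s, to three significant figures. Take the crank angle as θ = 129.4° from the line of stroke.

5820

ω = 167.2 rad/s
For an in-line slider-crank, x = r cosθ + √(L² − r² sin²θ), so v = −rω sinθ·[1 + r cosθ/√(L² − r² sin²θ)].
With r = 0.0548 m, L = 0.2001 m, θ = 129.4°: √(L² − r² sin²θ) = 0.19557 m.
v = −0.0548·167.2·0.77273·[1 + 0.0548·-0.63473/0.19557] = -5.8223 m/s.
|v| = 5.8223 m/s = 5822.3 mm/s.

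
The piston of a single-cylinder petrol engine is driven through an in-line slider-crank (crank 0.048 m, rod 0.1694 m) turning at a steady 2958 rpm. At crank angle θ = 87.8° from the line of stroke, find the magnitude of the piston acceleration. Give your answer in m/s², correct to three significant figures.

1180

ω = 2π·2958/60 = 309.8 rad/s
x(θ) = r cosθ + √(L² − r² sin²θ); with ω constant, a = ω²·d²x/dθ².
d²x/dθ² = −r cosθ − r²(cos2θ)/√u − r⁴ sin²2θ/(4u^{3/2}),  u = L² − r² sin²θ = 0.0263958 m².
Substituting r = 0.048 m, L = 0.1694 m, θ = 87.8°: d²x/dθ² = +0.012295 m.
a = ω²·d²x/dθ² = (309.8)²·(+0.012295) = +1179.7 m/s²;  |a| = 1179.7 m/s².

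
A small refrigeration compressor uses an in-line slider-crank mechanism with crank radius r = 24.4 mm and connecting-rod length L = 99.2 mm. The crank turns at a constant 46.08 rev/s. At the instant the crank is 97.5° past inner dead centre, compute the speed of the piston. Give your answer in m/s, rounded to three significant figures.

ω = 2π·46.1 = 289.5 rad/s
For an in-line slider-crank, x = r cosθ + √(L² − r² sin²θ), so v = −rω sinθ·[1 + r cosθ/√(L² − r² sin²θ)].
With r = 0.0244 m, L = 0.0992 m, θ = 97.5°: √(L² − r² sin²θ) = 0.096205 m.
v = −0.0244·289.5·0.99144·[1 + 0.0244·-0.13053/0.096205] = -6.7722 m/s.
|v| = 6.7722 m/s.

6.77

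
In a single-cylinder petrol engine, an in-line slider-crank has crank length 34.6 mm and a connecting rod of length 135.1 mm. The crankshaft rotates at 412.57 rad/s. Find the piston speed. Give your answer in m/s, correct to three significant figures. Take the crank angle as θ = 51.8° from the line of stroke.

13.0

ω = 412.6 rad/s
For an in-line slider-crank, x = r cosθ + √(L² − r² sin²θ), so v = −rω sinθ·[1 + r cosθ/√(L² − r² sin²θ)].
With r = 0.0346 m, L = 0.1351 m, θ = 51.8°: √(L² − r² sin²θ) = 0.13234 m.
v = −0.0346·412.6·0.78586·[1 + 0.0346·0.61841/0.13234] = -13.032 m/s.
|v| = 13.032 m/s.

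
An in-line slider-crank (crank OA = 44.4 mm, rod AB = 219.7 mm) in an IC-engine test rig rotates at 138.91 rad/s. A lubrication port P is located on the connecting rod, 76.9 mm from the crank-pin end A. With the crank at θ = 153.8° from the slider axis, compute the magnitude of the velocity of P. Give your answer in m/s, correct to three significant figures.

4.41

ω = 138.9 rad/s.  Crank-pin speed |V_A| = rω = 6.1676 m/s, perpendicular to OA.
Rod angle: sinφ = −(r/L) sinθ ⇒ φ = -5.119°; ω_rod = −rω cosθ/√(L²−r²sin²θ) = +25.289 rad/s.
V_P = V_A + ω_rod × AP, with AP = 0.0769 m along the rod.
Components: V_Px = −rω sinθ − a·ω_rod·sinφ = -2.5495 m/s;  V_Py = rω cosθ + a·ω_rod·cosφ = -3.5969 m/s.
|V_P| = √(V_Px² + V_Py²) = 4.4088 m/s.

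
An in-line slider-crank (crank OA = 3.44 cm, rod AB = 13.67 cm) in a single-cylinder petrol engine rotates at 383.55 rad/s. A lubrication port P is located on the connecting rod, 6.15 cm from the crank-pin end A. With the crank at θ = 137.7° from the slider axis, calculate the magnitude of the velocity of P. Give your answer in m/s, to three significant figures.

9.74

ω = 383.6 rad/s.  Crank-pin speed |V_A| = rω = 13.194 m/s, perpendicular to OA.
Rod angle: sinφ = −(r/L) sinθ ⇒ φ = -9.751°; ω_rod = −rω cosθ/√(L²−r²sin²θ) = +72.435 rad/s.
V_P = V_A + ω_rod × AP, with AP = 0.0615 m along the rod.
Components: V_Px = −rω sinθ − a·ω_rod·sinφ = -8.1254 m/s;  V_Py = rω cosθ + a·ω_rod·cosφ = -5.3684 m/s.
|V_P| = √(V_Px² + V_Py²) = 9.7386 m/s.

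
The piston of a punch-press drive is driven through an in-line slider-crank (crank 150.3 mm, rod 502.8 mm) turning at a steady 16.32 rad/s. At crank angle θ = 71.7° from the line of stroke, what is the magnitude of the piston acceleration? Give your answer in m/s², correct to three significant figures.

ω = 16.32 rad/s
x(θ) = r cosθ + √(L² − r² sin²θ); with ω constant, a = ω²·d²x/dθ².
d²x/dθ² = −r cosθ − r²(cos2θ)/√u − r⁴ sin²2θ/(4u^{3/2}),  u = L² − r² sin²θ = 0.232445 m².
Substituting r = 0.1503 m, L = 0.5028 m, θ = 71.7°: d²x/dθ² = -0.0099816 m.
a = ω²·d²x/dθ² = (16.32)²·(-0.0099816) = -2.6585 m/s²;  |a| = 2.6585 m/s².

2.66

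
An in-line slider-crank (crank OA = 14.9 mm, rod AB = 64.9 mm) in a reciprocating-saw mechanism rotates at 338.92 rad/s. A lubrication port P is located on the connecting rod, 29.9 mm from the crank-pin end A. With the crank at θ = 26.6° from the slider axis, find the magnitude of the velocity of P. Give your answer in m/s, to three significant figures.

3.47

ω = 338.9 rad/s.  Crank-pin speed |V_A| = rω = 5.0499 m/s, perpendicular to OA.
Rod angle: sinφ = −(r/L) sinθ ⇒ φ = -5.900°; ω_rod = −rω cosθ/√(L²−r²sin²θ) = -69.945 rad/s.
V_P = V_A + ω_rod × AP, with AP = 0.0299 m along the rod.
Components: V_Px = −rω sinθ − a·ω_rod·sinφ = -2.4761 m/s;  V_Py = rω cosθ + a·ω_rod·cosφ = +2.4351 m/s.
|V_P| = √(V_Px² + V_Py²) = 3.4729 m/s.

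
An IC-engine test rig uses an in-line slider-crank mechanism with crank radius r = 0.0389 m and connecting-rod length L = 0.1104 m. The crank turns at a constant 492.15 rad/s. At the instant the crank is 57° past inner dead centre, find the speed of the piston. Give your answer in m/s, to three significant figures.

19.3

ω = 492.1 rad/s
For an in-line slider-crank, x = r cosθ + √(L² − r² sin²θ), so v = −rω sinθ·[1 + r cosθ/√(L² − r² sin²θ)].
With r = 0.0389 m, L = 0.1104 m, θ = 57°: √(L² − r² sin²θ) = 0.10547 m.
v = −0.0389·492.1·0.83867·[1 + 0.0389·0.54464/0.10547] = -19.281 m/s.
|v| = 19.281 m/s.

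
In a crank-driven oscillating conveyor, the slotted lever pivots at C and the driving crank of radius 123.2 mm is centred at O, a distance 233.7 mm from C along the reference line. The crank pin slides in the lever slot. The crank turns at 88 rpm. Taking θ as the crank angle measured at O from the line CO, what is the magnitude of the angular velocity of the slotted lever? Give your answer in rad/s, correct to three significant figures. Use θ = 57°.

ω = 9.215 rad/s (from 88 rpm).
Crank pin A relative to C: A = (d + r cosθ, r sinθ); lever angle φ = atan2(r sinθ, d + r cosθ).
Differentiating tanφ: φ̇ = rω(d cosθ + r)/(d² + r² + 2dr cosθ).
d² + r² + 2dr cosθ = |CA|² = 0.101156 m²;  d cosθ + r = +0.25048 m.
|ω_lever| = |0.1232·9.215·+0.25048| / 0.101156 = 2.8113 rad/s.

2.81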